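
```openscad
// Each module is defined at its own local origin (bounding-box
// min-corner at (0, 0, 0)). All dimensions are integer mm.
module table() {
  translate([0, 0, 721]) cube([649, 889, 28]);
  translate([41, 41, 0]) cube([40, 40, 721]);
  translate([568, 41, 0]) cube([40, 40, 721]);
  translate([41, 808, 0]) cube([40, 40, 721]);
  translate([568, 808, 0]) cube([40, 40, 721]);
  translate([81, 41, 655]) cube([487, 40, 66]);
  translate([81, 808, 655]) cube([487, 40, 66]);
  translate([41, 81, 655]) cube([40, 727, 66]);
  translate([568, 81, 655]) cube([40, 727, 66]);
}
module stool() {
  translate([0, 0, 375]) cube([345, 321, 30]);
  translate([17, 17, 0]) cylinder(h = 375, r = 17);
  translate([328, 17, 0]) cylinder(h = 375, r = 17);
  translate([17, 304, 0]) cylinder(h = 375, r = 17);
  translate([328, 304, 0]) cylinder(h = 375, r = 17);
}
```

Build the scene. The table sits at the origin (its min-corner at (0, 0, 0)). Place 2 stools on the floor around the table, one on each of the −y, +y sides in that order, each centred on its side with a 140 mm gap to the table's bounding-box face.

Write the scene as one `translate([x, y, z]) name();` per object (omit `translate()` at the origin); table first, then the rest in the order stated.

table();
translate([152, -461, 0]) stool();
translate([152, 1029, 0]) stool();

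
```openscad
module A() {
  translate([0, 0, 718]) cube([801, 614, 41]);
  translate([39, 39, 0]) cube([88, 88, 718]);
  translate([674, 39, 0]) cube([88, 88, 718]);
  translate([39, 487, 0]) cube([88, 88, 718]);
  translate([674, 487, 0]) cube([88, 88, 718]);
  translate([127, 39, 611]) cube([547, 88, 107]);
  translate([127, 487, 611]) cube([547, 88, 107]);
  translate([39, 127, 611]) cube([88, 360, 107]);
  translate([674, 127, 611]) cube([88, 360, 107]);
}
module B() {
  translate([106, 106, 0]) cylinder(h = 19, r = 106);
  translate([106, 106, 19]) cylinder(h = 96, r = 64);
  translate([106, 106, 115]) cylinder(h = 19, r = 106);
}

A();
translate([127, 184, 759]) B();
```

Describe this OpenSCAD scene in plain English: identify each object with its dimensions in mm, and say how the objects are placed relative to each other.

A is a table with a 801×614 mm rectangular top, 41 mm thick, top surface at z = 759 mm, supported by four 88×88 mm square legs, each inset 39 mm from the nearest pair of top edges, running from the floor. Four apron rails, 88 mm thick and 107 mm tall, run between adjacent legs with their top edges flush with the underside of the top and their outer faces flush with the legs' outer faces.

B is a spool: two coaxial disc flanges of radius 106 mm and thickness 19 mm, joined by a core cylinder of radius 64 mm and height 96 mm. The lower flange rests on z = 0 and the three cylinders share a vertical axis.

The spool is on top of the table.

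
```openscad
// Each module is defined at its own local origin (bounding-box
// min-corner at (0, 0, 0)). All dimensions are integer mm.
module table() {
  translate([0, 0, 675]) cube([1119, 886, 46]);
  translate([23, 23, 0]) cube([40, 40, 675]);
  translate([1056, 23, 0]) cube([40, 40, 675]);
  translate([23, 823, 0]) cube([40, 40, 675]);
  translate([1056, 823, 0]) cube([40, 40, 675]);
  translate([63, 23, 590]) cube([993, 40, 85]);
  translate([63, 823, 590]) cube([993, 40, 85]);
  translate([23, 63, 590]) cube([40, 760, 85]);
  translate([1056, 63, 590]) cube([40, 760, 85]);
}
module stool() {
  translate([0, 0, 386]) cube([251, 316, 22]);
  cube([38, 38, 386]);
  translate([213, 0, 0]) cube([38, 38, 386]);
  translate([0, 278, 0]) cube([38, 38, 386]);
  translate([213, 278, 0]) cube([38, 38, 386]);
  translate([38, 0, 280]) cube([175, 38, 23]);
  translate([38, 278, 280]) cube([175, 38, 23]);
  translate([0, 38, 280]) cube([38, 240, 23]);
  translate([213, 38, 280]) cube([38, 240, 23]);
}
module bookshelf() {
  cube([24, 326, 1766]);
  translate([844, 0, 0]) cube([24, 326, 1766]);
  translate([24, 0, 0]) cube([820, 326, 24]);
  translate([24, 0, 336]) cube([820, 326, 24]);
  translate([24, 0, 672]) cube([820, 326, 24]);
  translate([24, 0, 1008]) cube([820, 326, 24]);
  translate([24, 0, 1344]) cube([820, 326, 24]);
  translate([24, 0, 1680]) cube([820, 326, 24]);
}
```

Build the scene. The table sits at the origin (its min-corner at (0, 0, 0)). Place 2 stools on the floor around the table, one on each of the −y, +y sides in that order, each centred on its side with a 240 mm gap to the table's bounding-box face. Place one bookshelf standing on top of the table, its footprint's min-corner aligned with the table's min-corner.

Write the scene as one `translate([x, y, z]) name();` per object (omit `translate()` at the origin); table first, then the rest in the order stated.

table();
translate([434, -556, 0]) stool();
translate([434, 1126, 0]) stool();
translate([0, 0, 721]) bookshelf();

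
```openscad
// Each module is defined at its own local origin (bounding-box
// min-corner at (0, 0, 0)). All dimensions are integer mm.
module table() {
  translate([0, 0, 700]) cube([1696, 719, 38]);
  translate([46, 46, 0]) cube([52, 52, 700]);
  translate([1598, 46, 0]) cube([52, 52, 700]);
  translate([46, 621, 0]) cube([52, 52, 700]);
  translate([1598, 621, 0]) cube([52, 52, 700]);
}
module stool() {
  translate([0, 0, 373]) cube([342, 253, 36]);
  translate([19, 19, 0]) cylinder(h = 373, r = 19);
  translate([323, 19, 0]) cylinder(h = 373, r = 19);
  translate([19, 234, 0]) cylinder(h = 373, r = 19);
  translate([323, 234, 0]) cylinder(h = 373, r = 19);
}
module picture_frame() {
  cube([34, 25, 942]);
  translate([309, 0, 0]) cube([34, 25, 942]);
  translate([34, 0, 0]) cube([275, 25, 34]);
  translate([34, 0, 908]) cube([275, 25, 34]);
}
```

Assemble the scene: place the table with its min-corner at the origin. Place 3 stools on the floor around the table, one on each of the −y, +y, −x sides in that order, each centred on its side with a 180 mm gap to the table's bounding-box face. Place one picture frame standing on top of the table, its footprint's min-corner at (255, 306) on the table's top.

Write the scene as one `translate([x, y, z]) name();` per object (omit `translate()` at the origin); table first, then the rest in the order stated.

table();
translate([677, -433, 0]) stool();
translate([677, 899, 0]) stool();
translate([-522, 233, 0]) stool();
translate([255, 306, 738]) picture_frame();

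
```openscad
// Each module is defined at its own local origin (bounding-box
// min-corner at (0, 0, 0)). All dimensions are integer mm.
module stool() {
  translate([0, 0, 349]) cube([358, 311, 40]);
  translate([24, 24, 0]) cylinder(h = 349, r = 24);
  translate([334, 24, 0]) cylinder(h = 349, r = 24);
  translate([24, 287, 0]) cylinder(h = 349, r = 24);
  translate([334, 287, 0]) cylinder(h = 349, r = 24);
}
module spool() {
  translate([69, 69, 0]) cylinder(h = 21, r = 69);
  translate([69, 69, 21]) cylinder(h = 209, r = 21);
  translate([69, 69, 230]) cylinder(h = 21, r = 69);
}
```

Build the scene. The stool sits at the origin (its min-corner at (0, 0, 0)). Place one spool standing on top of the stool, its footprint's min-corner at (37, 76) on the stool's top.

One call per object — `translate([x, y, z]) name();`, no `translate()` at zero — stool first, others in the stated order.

stool();
translate([37, 76, 389]) spool();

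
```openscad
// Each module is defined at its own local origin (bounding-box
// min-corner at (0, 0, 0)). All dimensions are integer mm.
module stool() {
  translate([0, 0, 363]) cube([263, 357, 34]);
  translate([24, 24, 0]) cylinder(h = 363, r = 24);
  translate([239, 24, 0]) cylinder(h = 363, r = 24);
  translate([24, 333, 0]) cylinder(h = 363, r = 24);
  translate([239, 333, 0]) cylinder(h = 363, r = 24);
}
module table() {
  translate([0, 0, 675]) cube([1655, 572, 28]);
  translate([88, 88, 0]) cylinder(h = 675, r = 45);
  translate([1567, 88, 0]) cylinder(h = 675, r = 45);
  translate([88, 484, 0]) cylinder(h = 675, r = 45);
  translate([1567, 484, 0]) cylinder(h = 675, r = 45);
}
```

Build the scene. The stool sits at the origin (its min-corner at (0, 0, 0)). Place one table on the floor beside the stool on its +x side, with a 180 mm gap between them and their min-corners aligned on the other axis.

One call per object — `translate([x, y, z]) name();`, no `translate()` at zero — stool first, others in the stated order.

stool();
translate([443, 0, 0]) table();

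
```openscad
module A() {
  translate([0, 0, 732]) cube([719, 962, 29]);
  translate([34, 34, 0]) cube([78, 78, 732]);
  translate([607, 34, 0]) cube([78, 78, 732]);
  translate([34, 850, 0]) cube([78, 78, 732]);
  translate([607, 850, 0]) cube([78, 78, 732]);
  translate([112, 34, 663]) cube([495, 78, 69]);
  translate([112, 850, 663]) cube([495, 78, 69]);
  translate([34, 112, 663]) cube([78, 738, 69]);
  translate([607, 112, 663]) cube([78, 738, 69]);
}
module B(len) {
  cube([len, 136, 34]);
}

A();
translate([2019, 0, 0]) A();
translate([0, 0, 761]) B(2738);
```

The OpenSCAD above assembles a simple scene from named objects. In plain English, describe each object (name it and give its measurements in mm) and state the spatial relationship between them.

A is a table with a 719×962 mm rectangular top, 29 mm thick, top surface at z = 761 mm, supported by four 78×78 mm square legs, each inset 34 mm from the nearest pair of top edges, running from the floor. Four apron rails, 78 mm thick and 69 mm tall, run between adjacent legs with their top edges flush with the underside of the top and their outer faces flush with the legs' outer faces.

B is a rectangular beam 2738 mm long (x), 136 mm deep (y), 34 mm thick (z).

The beam spans the tops of two tables placed 1300 mm apart, resting at z = 761 mm.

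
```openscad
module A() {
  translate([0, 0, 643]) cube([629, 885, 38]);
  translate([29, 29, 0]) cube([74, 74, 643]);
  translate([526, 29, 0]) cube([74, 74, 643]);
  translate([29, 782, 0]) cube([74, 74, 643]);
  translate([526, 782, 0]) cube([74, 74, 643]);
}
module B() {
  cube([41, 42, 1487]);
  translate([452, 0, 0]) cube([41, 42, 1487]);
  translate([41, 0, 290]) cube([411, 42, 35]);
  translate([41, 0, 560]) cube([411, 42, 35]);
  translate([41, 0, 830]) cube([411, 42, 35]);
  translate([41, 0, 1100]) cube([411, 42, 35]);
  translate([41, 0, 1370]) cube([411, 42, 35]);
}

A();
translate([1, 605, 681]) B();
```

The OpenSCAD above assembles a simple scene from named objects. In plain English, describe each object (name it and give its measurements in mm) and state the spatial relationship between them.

A is a table with a 629×885 mm rectangular top, 38 mm thick, top surface at z = 681 mm, supported by four 74×74 mm square legs, each inset 29 mm from the nearest pair of top edges, running from the floor.

B is a wooden ladder with two side rails of 41×42 mm section and 1487 mm height, set 493 mm apart overall. Between them run 5 rectangular rungs (42 mm deep, 35 mm thick), front faces flush with the rails' −y face. The bottom of the first rung is 290 mm above the floor and each subsequent rung is 270 mm higher than the one below.

The ladder is on top of the table.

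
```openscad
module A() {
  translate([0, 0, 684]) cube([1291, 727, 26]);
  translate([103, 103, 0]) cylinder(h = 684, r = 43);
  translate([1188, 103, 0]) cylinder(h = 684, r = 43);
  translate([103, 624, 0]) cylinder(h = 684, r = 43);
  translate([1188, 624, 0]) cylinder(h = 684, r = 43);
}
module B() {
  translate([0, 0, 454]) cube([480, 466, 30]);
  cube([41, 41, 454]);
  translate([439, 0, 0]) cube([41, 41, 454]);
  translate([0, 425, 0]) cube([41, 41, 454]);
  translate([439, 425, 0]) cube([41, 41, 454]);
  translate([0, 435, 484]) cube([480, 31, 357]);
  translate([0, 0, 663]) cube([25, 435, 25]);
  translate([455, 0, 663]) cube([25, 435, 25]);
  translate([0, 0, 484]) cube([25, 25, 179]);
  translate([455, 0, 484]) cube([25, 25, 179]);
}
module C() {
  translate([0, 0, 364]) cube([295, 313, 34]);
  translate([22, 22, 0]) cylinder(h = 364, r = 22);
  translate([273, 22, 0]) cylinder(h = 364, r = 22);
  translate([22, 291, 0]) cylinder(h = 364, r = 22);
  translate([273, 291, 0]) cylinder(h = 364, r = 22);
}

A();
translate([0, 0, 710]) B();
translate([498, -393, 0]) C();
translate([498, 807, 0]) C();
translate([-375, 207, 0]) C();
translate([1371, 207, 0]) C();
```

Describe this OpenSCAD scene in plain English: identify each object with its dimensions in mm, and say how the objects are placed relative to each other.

A is a rectangular dining table. The top is 1291×727×26 mm with its upper surface at z = 710 mm. It stands on four round legs of 86 mm diameter, each leg's bounding box inset 60 mm from the nearest pair of top edges, running from the floor to the underside of the top.

B is a chair. The seat is a 480×466×30 mm slab with its top at z = 484 mm, on four 41×41 mm corner legs (flush with the seat edges, standing on z = 0). A flat backrest 31 mm thick, 357 mm tall, spans the full seat width and rises from the seat top along its +y edge, rear face flush with the rear of the seat. Two armrests of 25×25 mm section run along each side from the seat's front edge to the front of the backrest, top faces 204 mm above the seat top and outer faces flush with the seat's x-edges; a 25×25 mm post under the front of each armrest stands on the seat at the front corner.

C is a simple wooden stool: a rectangular seat 295 mm (x) by 313 mm (y), 34 mm thick, top face at z = 398 mm, on four round legs, each 44 mm in diameter. The legs rest on z = 0, each leg's axis is inset half a diameter from the nearest pair of seat edges (so the leg's bounding box is flush with the corner).

The chair is on top of the table. Four stools sit around the table at the −y, +y, −x, +x sides.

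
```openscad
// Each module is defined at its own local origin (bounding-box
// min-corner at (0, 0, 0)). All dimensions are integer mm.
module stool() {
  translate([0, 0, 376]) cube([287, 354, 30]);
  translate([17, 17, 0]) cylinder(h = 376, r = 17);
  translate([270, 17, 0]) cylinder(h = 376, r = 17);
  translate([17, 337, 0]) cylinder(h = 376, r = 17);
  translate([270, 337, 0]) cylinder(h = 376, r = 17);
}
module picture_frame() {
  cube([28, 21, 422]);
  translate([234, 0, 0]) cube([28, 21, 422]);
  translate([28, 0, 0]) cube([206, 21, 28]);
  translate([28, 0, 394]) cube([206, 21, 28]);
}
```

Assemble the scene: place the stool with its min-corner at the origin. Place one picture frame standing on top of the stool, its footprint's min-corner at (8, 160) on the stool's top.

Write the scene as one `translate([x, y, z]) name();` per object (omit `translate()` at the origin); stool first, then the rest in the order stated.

stool();
translate([8, 160, 406]) picture_frame();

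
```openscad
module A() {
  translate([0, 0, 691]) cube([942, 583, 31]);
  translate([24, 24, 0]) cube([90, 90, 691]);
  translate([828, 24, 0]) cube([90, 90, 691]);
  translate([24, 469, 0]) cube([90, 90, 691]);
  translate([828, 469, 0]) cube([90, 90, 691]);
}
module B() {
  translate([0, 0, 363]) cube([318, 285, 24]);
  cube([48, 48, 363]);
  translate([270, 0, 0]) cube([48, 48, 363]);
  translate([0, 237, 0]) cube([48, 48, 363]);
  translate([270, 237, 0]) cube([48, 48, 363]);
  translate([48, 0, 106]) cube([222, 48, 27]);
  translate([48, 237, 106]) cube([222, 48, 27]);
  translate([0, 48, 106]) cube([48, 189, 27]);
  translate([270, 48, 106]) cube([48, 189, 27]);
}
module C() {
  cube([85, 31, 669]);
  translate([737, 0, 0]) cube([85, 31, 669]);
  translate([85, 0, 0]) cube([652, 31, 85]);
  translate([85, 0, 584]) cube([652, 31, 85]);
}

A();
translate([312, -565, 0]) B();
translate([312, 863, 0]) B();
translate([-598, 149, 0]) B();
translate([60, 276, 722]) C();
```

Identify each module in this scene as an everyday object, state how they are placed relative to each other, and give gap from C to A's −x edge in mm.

The picture frame's min-x is at 60; the table's min-x is 0; gap = 60 mm.

A is a table. B is a stool. C is a picture frame. Three stools sit around the table at the −y, +y, −x sides. The picture frame is on top of the table, centred. The gap from the picture frame to the table's −x edge is 60 mm.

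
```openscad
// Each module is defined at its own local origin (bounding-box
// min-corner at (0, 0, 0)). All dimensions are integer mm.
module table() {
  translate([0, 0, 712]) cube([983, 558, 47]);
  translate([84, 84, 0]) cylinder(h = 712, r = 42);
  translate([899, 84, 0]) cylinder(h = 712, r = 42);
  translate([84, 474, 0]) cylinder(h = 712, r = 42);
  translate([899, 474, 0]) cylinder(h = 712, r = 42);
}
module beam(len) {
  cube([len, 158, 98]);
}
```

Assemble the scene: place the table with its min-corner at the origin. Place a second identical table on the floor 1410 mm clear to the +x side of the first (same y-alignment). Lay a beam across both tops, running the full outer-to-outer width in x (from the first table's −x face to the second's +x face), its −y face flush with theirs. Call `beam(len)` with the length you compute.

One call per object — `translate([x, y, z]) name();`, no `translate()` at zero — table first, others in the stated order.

table();
translate([2393, 0, 0]) table();
translate([0, 0, 759]) beam(3376);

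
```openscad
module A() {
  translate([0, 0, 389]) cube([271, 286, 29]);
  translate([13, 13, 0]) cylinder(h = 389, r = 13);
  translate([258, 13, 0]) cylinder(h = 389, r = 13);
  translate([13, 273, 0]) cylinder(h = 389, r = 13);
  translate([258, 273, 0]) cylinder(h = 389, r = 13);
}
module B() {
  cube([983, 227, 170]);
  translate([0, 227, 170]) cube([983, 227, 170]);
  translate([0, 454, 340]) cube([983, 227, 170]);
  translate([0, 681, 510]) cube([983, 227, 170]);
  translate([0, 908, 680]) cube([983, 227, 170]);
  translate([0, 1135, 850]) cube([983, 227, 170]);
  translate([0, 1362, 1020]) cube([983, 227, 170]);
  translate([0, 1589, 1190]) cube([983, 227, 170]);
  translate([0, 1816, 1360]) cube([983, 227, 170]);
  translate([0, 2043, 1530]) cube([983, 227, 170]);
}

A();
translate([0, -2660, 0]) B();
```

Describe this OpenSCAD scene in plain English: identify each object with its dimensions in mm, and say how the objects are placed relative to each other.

A is a four-legged stool. The seat is 271×286 mm, 29 mm thick, top at z = 418 mm. It stands on four round legs, each 26 mm in diameter, from z = 0 to the seat underside, each leg's axis is inset half a diameter from the nearest pair of seat edges (so the leg's bounding box is flush with the corner).

B is a straight staircase of 10 solid steps. Each step is 983 mm wide (x), 227 mm deep (y, the going) and 170 mm tall (the rise). The first step rests on the floor; each subsequent step sits one going further in +y and one rise higher in +z, directly behind and above the previous step with no overlap.

The staircase is on the floor beside the stool on its −y side.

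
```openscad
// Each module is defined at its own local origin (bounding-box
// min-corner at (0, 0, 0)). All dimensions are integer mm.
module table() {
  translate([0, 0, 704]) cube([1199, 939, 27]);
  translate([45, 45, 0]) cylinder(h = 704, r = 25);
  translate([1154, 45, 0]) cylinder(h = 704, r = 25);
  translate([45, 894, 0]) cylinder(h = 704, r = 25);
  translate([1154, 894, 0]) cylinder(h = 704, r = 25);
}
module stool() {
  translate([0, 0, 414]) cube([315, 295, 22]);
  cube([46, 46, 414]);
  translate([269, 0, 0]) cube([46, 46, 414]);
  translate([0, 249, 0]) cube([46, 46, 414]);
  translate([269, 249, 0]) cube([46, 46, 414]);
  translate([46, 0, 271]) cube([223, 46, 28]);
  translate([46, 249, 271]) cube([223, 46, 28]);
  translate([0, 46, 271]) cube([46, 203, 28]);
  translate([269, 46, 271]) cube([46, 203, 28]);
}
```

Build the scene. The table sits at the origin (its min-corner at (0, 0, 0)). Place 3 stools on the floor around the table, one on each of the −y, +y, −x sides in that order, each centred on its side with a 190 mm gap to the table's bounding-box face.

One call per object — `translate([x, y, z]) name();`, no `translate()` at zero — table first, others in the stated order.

table();
translate([442, -485, 0]) stool();
translate([442, 1129, 0]) stool();
translate([-505, 322, 0]) stool();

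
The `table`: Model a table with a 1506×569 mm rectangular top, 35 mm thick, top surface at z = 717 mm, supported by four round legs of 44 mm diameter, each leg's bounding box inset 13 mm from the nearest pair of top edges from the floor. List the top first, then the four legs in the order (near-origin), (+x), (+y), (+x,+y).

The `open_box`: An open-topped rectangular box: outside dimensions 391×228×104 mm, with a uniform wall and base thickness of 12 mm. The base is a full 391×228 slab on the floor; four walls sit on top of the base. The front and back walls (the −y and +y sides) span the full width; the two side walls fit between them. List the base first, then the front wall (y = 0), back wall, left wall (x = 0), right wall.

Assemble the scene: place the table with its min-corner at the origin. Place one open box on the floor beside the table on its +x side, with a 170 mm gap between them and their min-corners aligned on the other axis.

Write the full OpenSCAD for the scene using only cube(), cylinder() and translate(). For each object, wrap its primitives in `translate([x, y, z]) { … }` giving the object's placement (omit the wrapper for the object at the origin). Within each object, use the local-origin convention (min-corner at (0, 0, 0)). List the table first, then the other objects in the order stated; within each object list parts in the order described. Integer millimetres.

translate([0, 0, 682]) cube([1506, 569, 35]);
translate([35, 35, 0]) cylinder(h = 682, r = 22);
translate([1471, 35, 0]) cylinder(h = 682, r = 22);
translate([35, 534, 0]) cylinder(h = 682, r = 22);
translate([1471, 534, 0]) cylinder(h = 682, r = 22);
translate([1676, 0, 0]) {
  cube([391, 228, 12]);
  translate([0, 0, 12]) cube([391, 12, 92]);
  translate([0, 216, 12]) cube([391, 12, 92]);
  translate([0, 12, 12]) cube([12, 204, 92]);
  translate([379, 12, 12]) cube([12, 204, 92]);
}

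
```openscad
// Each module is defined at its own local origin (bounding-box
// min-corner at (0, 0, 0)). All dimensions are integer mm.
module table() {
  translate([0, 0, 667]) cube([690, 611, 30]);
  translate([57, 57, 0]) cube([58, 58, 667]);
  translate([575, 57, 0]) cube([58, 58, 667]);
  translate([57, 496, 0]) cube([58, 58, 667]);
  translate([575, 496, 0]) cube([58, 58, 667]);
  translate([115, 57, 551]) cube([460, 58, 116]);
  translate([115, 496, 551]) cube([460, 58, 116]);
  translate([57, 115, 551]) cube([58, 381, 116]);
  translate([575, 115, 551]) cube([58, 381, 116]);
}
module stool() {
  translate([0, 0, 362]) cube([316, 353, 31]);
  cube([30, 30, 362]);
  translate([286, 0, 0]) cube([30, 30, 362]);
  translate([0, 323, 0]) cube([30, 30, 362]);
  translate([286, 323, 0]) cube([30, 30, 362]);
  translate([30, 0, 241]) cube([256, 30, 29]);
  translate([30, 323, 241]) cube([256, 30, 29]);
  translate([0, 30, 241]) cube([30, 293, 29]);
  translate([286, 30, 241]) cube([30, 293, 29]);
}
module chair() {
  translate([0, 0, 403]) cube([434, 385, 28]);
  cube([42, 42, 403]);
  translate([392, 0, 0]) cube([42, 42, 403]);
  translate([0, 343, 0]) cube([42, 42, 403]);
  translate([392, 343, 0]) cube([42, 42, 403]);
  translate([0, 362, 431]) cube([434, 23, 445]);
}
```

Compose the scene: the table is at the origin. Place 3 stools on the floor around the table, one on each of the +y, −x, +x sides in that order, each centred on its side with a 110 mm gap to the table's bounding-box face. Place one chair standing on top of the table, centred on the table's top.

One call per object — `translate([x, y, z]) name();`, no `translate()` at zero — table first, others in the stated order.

table();
translate([187, 721, 0]) stool();
translate([-426, 129, 0]) stool();
translate([800, 129, 0]) stool();
translate([128, 113, 697]) chair();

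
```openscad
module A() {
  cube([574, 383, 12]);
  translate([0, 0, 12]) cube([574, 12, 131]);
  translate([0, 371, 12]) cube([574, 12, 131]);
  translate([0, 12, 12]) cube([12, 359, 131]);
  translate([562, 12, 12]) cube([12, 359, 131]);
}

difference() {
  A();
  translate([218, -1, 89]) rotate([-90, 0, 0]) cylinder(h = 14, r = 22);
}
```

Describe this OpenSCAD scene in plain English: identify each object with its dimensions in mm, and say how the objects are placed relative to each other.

A is an open storage box with external size 574×383×143 mm and wall thickness 12 mm (the base is also 12 mm thick). The base covers the whole footprint; the four walls stand on the base, with the y-facing walls full-width and the x-facing walls fitting between their inner faces.

The open box has a circular hole of radius 22 mm through its front wall, centred at (x = 218, z = 89).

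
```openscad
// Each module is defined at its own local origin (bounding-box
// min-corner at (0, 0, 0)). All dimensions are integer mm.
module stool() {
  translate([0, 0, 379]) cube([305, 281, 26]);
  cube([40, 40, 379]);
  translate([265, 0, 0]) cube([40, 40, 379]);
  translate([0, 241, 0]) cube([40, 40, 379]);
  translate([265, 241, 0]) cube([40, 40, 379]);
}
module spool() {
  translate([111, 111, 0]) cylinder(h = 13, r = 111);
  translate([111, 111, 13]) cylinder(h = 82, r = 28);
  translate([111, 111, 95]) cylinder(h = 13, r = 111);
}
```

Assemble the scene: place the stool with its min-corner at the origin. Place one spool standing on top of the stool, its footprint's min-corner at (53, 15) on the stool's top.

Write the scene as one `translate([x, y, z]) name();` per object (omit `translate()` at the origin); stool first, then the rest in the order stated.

stool();
translate([53, 15, 405]) spool();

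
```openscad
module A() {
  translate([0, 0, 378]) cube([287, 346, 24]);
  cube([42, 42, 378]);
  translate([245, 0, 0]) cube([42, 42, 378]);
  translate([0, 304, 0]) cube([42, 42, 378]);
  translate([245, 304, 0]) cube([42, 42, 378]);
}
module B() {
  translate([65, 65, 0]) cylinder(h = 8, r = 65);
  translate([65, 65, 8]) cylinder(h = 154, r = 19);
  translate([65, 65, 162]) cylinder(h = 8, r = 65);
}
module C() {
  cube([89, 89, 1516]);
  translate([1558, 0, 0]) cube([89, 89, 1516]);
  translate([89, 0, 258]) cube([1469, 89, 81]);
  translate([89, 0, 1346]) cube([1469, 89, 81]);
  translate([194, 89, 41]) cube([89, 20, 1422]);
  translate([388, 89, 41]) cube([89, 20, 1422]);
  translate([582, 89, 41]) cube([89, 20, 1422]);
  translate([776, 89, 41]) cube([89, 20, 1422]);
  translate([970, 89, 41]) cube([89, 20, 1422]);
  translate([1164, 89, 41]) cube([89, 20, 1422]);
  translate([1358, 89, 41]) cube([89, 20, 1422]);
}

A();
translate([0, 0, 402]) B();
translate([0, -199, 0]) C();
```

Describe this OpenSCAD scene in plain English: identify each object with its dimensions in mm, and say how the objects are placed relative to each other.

A is a simple wooden stool: a rectangular seat 287 mm (x) by 346 mm (y), 24 mm thick, top face at z = 402 mm, on four square legs, each 42×42 mm in cross-section. The legs rest on z = 0, each flush with a corner of the seat.

B is a spool: two coaxial disc flanges of radius 65 mm and thickness 8 mm, joined by a core cylinder of radius 19 mm and height 154 mm. The lower flange rests on z = 0 and the three cylinders share a vertical axis.

C is a fence section. Two 89×89 mm posts, 1516 mm tall, stand on the floor with a clear span of 1469 mm between their inner faces. Two horizontal rails of 89×81 mm section span the gap between the posts with their undersides at z = 258 mm and z = 1346 mm, flush with the posts' −y face. 7 pickets, each 89 mm wide, 20 mm thick and 1422 mm tall, are fixed to the +y face of the rails with their bottoms at z = 41 mm, evenly spaced across the span with equal gaps (rounded down to the nearest mm) at the −x end and between each pair — any rounding remainder accumulates at the +x end.

The spool is on top of the stool. The fence section is on the floor beside the stool on its −y side.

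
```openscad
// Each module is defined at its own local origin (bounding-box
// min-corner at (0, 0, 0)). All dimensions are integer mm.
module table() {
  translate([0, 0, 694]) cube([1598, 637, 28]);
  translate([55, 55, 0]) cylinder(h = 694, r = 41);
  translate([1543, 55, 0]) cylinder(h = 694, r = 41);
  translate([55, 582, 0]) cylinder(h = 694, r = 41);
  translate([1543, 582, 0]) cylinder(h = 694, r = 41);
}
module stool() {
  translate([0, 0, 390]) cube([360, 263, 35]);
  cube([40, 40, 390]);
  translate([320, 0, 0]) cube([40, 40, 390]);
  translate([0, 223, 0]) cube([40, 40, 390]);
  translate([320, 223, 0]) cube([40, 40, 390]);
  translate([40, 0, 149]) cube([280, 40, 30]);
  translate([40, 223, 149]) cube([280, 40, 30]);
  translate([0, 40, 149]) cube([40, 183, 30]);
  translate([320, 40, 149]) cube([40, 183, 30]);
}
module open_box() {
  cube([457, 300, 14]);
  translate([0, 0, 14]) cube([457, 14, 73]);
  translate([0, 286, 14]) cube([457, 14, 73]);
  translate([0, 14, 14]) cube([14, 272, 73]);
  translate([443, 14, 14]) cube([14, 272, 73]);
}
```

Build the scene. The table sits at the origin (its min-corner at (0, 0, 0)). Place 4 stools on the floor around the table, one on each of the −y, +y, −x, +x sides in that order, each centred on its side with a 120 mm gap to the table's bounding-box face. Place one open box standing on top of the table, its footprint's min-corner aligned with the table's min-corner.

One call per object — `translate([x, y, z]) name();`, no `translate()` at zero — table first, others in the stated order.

table();
translate([619, -383, 0]) stool();
translate([619, 757, 0]) stool();
translate([-480, 187, 0]) stool();
translate([1718, 187, 0]) stool();
translate([0, 0, 722]) open_box();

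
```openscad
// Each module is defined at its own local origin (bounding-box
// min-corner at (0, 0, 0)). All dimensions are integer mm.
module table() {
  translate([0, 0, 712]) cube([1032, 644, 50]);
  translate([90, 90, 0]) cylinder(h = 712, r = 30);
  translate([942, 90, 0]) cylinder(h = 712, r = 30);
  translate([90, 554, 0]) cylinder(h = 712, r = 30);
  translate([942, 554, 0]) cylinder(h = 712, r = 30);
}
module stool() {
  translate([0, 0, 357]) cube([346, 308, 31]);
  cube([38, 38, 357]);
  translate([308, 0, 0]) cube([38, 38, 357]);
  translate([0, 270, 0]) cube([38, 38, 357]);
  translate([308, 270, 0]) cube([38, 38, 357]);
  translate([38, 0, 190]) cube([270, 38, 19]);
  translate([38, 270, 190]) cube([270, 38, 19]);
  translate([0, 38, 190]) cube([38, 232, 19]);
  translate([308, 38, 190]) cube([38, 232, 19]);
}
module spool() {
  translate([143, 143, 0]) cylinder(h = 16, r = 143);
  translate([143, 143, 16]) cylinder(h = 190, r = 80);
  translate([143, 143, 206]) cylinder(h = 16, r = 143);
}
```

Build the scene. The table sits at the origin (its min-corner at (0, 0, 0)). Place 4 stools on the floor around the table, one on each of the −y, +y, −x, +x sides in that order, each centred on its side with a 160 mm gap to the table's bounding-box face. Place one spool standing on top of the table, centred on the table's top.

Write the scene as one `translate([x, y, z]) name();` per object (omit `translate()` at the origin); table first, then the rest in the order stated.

table();
translate([343, -468, 0]) stool();
translate([343, 804, 0]) stool();
translate([-506, 168, 0]) stool();
translate([1192, 168, 0]) stool();
translate([373, 179, 762]) spool();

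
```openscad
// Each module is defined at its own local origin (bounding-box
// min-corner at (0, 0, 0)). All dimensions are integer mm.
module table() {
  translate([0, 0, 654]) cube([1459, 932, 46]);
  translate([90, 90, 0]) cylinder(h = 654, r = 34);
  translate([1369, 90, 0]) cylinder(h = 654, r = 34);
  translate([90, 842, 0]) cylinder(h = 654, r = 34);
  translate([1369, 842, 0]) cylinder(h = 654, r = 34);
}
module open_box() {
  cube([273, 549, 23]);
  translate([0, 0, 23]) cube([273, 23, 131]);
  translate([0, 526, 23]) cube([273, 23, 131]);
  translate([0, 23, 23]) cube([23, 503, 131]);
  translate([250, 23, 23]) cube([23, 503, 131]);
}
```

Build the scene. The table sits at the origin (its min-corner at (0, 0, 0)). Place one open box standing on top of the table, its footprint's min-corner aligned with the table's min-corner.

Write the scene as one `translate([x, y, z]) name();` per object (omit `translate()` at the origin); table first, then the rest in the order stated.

table();
translate([0, 0, 700]) open_box();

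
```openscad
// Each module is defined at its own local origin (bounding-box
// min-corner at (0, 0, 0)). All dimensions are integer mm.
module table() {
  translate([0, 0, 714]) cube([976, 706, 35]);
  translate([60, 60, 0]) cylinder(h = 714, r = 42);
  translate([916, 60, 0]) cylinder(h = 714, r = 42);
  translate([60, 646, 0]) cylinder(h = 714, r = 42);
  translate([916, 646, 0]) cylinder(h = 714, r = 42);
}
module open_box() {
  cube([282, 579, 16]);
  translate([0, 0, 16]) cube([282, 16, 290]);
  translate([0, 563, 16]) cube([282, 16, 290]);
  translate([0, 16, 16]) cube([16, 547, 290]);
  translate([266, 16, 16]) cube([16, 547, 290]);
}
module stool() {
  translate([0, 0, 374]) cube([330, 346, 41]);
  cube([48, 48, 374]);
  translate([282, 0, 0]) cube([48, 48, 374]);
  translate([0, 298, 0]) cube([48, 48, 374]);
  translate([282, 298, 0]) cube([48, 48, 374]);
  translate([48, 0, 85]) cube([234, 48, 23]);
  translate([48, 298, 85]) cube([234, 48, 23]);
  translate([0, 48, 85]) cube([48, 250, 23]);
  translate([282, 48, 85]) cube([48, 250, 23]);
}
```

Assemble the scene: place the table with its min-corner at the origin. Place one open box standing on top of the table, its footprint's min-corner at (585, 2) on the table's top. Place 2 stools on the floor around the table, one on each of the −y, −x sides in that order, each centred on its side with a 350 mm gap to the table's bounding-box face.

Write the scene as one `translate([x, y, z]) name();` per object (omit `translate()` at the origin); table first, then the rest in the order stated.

table();
translate([585, 2, 749]) open_box();
translate([323, -696, 0]) stool();
translate([-680, 180, 0]) stool();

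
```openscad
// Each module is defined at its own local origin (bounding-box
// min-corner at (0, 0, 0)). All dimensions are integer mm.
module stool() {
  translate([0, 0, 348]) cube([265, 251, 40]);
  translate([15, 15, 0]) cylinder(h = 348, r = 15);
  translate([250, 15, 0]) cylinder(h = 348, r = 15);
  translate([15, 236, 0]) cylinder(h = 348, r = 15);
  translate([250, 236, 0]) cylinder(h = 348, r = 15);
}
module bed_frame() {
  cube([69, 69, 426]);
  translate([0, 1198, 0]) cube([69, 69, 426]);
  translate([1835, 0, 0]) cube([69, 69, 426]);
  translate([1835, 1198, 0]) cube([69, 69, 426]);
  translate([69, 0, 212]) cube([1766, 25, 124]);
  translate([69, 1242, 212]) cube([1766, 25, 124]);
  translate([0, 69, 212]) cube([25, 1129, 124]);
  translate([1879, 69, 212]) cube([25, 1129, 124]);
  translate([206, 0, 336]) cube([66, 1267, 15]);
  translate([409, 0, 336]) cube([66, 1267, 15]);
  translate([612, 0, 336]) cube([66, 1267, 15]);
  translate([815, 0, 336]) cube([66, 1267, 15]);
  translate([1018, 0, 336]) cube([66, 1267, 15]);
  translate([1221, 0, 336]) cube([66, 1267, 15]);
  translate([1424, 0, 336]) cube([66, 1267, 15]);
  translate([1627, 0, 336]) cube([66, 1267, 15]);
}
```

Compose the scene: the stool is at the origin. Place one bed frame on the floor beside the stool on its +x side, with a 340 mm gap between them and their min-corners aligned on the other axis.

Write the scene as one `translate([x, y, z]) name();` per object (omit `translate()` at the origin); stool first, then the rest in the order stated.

stool();
translate([605, 0, 0]) bed_frame();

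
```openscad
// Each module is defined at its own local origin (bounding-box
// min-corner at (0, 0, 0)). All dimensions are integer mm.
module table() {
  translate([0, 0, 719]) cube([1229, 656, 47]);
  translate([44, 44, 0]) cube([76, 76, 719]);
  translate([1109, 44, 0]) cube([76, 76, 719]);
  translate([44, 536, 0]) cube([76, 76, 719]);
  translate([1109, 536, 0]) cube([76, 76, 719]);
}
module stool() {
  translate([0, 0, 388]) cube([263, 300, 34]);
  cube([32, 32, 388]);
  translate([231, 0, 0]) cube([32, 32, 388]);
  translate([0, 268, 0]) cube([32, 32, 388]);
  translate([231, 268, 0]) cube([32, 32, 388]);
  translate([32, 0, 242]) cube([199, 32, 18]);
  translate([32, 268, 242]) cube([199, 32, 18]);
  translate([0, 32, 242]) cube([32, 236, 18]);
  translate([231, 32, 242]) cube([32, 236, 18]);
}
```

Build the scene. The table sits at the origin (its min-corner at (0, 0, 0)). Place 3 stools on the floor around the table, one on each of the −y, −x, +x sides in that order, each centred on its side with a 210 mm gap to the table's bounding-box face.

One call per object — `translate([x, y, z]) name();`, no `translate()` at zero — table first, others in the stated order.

table();
translate([483, -510, 0]) stool();
translate([-473, 178, 0]) stool();
translate([1439, 178, 0]) stool();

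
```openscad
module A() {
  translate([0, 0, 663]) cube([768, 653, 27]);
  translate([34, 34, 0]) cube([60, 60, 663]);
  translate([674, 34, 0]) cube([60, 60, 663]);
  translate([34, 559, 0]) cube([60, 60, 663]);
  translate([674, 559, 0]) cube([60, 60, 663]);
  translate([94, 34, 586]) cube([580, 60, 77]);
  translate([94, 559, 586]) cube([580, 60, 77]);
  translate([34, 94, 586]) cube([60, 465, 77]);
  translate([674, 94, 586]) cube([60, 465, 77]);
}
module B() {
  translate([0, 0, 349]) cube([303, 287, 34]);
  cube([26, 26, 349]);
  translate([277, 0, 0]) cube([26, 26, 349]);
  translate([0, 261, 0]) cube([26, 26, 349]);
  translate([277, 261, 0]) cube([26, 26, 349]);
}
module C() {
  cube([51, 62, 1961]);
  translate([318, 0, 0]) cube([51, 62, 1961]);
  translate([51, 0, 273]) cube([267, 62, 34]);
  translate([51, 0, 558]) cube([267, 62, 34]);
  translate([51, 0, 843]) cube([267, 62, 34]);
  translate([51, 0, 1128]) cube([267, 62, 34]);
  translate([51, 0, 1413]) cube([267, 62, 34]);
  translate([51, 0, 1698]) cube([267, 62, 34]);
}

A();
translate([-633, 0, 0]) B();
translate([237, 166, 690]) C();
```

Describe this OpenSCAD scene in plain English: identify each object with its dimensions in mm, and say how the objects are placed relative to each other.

A is a table with a 768×653 mm rectangular top, 27 mm thick, top surface at z = 690 mm, supported by four 60×60 mm square legs, each inset 34 mm from the nearest pair of top edges, running from the floor. Four apron rails, 60 mm thick and 77 mm tall, run between adjacent legs with their top edges flush with the underside of the top and their outer faces flush with the legs' outer faces.

B is a four-legged stool. The seat is 303×287 mm, 34 mm thick, top at z = 383 mm. It stands on four square legs, each 26×26 mm in cross-section, from z = 0 to the seat underside, each flush with a corner of the seat.

C is a wooden ladder with two side rails of 51×62 mm section and 1961 mm height, set 369 mm apart overall. Between them run 6 rectangular rungs (62 mm deep, 34 mm thick), front faces flush with the rails' −y face. The bottom of the first rung is 273 mm above the floor and each subsequent rung is 285 mm higher than the one below.

The stool is on the floor beside the table on its −x side. The ladder is on top of the table.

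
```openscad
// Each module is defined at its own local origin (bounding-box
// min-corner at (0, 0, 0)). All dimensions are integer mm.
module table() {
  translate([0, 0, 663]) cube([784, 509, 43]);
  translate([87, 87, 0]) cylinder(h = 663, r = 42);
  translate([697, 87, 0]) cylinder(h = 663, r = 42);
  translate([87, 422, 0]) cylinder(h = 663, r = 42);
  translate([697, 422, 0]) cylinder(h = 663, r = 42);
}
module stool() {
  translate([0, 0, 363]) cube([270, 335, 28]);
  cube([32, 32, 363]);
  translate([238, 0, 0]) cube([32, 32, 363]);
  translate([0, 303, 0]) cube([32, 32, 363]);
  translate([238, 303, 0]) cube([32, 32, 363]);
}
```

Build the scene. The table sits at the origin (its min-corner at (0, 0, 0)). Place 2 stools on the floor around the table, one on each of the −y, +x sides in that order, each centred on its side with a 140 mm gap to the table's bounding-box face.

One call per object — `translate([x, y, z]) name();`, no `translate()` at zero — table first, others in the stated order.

table();
translate([257, -475, 0]) stool();
translate([924, 87, 0]) stool();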